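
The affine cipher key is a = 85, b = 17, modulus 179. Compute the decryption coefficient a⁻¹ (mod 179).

139

Run Euclid on (179, 85):
179 = 2*85 + 9
85 = 9*9 + 4
9 = 2*4 + 1
4 = 4*1 + 0
gcd = 1, so the inverse exists. Back-substitute:
1 = 9 − 2·4
1 = −2·85 + 19·9
1 = 19·179 − 40·85
So 85·(-40) ≡ 1 (mod 179), and -40 ≡ 139 (mod 179).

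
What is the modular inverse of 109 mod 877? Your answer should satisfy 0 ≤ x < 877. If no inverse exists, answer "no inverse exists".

700

Extended Euclidean algorithm:
877 = 8×109 + 5
109 = 21×5 + 4
5 = 1×4 + 1
4 = 4×1 + 0
Since gcd(109, 877) = 1, back-substitute to write 1 as a combination:
1 = 5 − 4
1 = −109 + 22·5
1 = 22·877 − 177·109
Hence 109⁻¹ ≡ -177 ≡ 700 (mod 877).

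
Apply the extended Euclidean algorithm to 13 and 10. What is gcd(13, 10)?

1

Euclidean algorithm:
13 = 1·10 + 3
10 = 3·3 + 1
3 = 3·1 + 0
gcd(13, 10) = 1.
Working backward:
1 = 10 − 3·3
1 = −3·13 + 4·10
So 1 = (-3)·13 + (4)·10.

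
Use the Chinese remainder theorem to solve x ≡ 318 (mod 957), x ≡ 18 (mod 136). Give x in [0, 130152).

73050

Write x = 318 + 957·k. Then 957·k ≡ 18 − 318 ≡ 108 (mod 136).
Need 957⁻¹ mod 136. Extended Euclid on (136, 5):
136 = 27*5 + 1
5 = 5*1 + 0
Back-substitute:
1 = 136 − 27·5
957⁻¹ ≡ 109 (mod 136), so k ≡ 109·108 ≡ 76 (mod 136).
x = 318 + 957·76 = 73050.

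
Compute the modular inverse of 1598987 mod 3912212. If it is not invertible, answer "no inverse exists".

gcd(3912212, 1598987) by repeated division:
3912212 = 2*1598987 + 714238
1598987 = 2*714238 + 170511
714238 = 4*170511 + 32194
170511 = 5*32194 + 9541
32194 = 3*9541 + 3571
9541 = 2*3571 + 2399
3571 = 1*2399 + 1172
2399 = 2*1172 + 55
1172 = 21*55 + 17
55 = 3*17 + 4
17 = 4*4 + 1
4 = 4*1 + 0
Since gcd(1598987, 3912212) = 1, back-substitute to write 1 as a combination:
1 = 17 − 4·4
1 = −4·55 + 13·17
1 = 13·1172 − 277·55
1 = −277·2399 + 567·1172
1 = 567·3571 − 844·2399
1 = −844·9541 + 2255·3571
1 = 2255·32194 − 7609·9541
1 = −7609·170511 + 40300·32194
1 = 40300·714238 − 168809·170511
1 = −168809·1598987 + 377918·714238
1 = 377918·3912212 − 924645·1598987
Thus 1598987·(-924645) ≡ 1 (mod 3912212); reducing, -924645 mod 3912212 = 2987567.

2987567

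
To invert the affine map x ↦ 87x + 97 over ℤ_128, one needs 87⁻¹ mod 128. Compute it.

Apply the Euclidean algorithm to 128 and 87:
128 = 1·87 + 41
87 = 2·41 + 5
41 = 8·5 + 1
5 = 5·1 + 0
The gcd is 1. Working backward:
1 = 41 − 8·5
1 = −8·87 + 17·41
1 = 17·128 − 25·87
So 87·(-25) ≡ 1 (mod 128), and -25 ≡ 103 (mod 128).

103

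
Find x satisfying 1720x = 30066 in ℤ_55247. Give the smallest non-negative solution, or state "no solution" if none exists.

25778

First find gcd(1720, 55247):
55247 = 32×1720 + 207
1720 = 8×207 + 64
207 = 3×64 + 15
64 = 4×15 + 4
15 = 3×4 + 3
4 = 1×3 + 1
3 = 3×1 + 0
gcd = 1, so a unique solution mod 55247 exists.
Back-substitute for the Bézout coefficients:
1 = 4 − 3
1 = −15 + 4·4
1 = 4·64 − 17·15
1 = −17·207 + 55·64
1 = 55·1720 − 457·207
1 = −457·55247 + 14679·1720
So 1720·(14679) ≡ 1 (mod 55247), giving 1720⁻¹ ≡ 14679.
x ≡ 1720⁻¹·30066 ≡ 14679·30066 ≡ 25778 (mod 55247).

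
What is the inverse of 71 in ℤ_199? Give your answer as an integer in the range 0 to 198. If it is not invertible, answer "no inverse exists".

Apply the Euclidean algorithm to 199 and 71:
199 = 2·71 + 57
71 = 1·57 + 14
57 = 4·14 + 1
14 = 14·1 + 0
The gcd is 1. Working backward:
1 = 57 − 4·14
1 = −4·71 + 5·57
1 = 5·199 − 14·71
Thus 71·(-14) ≡ 1 (mod 199); reducing, -14 mod 199 = 185.

185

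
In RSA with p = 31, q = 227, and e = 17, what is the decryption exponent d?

2393

φ(n) = (p−1)(q−1) = 30·226 = 6780.
Need d with 17·d ≡ 1 (mod 6780). Apply the extended Euclidean algorithm:
6780 = 398·17 + 14
17 = 1·14 + 3
14 = 4·3 + 2
3 = 1·2 + 1
2 = 2·1 + 0
Back-substitute:
1 = 3 − 2
1 = −14 + 5·3
1 = 5·17 − 6·14
1 = −6·6780 + 2393·17
So 17·2393 ≡ 1 (mod 6780), hence d = 2393.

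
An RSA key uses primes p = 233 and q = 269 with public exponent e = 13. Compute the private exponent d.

φ(n) = (p−1)(q−1) = 232·268 = 62176.
Need d with 13·d ≡ 1 (mod 62176). Apply the extended Euclidean algorithm:
62176 = 4782×13 + 10
13 = 1×10 + 3
10 = 3×3 + 1
3 = 3×1 + 0
Back-substitute:
1 = 10 − 3·3
1 = −3·13 + 4·10
1 = 4·62176 − 19131·13
So 13·(-19131) ≡ 1 (mod 62176), hence d ≡ -19131 ≡ 43045 (mod 62176).

43045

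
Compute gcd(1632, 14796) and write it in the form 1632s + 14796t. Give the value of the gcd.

12

Repeated division:
14796 = 9×1632 + 108
1632 = 15×108 + 12
108 = 9×12 + 0
gcd(1632, 14796) = 12.
Express as a combination:
12 = 1632 − 15·108
12 = −15·14796 + 136·1632
So 12 = (-15)·14796 + (136)·1632.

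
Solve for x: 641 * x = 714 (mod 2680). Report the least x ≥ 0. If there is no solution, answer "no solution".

114

First find gcd(641, 2680):
2680 = 4*641 + 116
641 = 5*116 + 61
116 = 1*61 + 55
61 = 1*55 + 6
55 = 9*6 + 1
6 = 6*1 + 0
gcd = 1, so a unique solution mod 2680 exists.
Back-substitute for the Bézout coefficients:
1 = 55 − 9·6
1 = −9·61 + 10·55
1 = 10·116 − 19·61
1 = −19·641 + 105·116
1 = 105·2680 − 439·641
So 641·(-439) ≡ 1 (mod 2680), giving 641⁻¹ ≡ 2241.
x ≡ 641⁻¹·714 ≡ 2241·714 ≡ 114 (mod 2680).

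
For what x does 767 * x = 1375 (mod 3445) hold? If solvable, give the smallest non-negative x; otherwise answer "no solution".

no solution

gcd(767, 3445):
3445 = 4*767 + 377
767 = 2*377 + 13
377 = 29*13 + 0
gcd = 13, but 13 ∤ 1375, so the congruence has no solution.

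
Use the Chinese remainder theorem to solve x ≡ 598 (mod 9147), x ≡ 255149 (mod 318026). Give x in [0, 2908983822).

1997458429

Write x = 598 + 9147·k. Then 9147·k ≡ 255149 − 598 ≡ 254551 (mod 318026).
Need 9147⁻¹ mod 318026. Extended Euclid on (318026, 9147):
318026 = 34·9147 + 7028
9147 = 1·7028 + 2119
7028 = 3·2119 + 671
2119 = 3·671 + 106
671 = 6·106 + 35
106 = 3·35 + 1
35 = 35·1 + 0
Back-substitute:
1 = 106 − 3·35
1 = −3·671 + 19·106
1 = 19·2119 − 60·671
1 = −60·7028 + 199·2119
1 = 199·9147 − 259·7028
1 = −259·318026 + 9005·9147
9147⁻¹ ≡ 9005 (mod 318026), so k ≡ 9005·254551 ≡ 218373 (mod 318026).
x = 598 + 9147·218373 = 1997458429.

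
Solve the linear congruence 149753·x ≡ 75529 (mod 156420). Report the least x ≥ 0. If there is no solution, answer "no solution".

First find gcd(149753, 156420):
156420 = 1×149753 + 6667
149753 = 22×6667 + 3079
6667 = 2×3079 + 509
3079 = 6×509 + 25
509 = 20×25 + 9
25 = 2×9 + 7
9 = 1×7 + 2
7 = 3×2 + 1
2 = 2×1 + 0
gcd = 1, so a unique solution mod 156420 exists.
Back-substitute for the Bézout coefficients:
1 = 7 − 3·2
1 = −3·9 + 4·7
1 = 4·25 − 11·9
1 = −11·509 + 224·25
1 = 224·3079 − 1355·509
1 = −1355·6667 + 2934·3079
1 = 2934·149753 − 65903·6667
1 = −65903·156420 + 68837·149753
So 149753·(68837) ≡ 1 (mod 156420), giving 149753⁻¹ ≡ 68837.
x ≡ 149753⁻¹·75529 ≡ 68837·75529 ≡ 101813 (mod 156420).

101813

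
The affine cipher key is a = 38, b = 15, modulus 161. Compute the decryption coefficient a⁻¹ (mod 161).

Run Euclid on (161, 38):
161 = 4*38 + 9
38 = 4*9 + 2
9 = 4*2 + 1
2 = 2*1 + 0
Since gcd(38, 161) = 1, back-substitute to write 1 as a combination:
1 = 9 − 4·2
1 = −4·38 + 17·9
1 = 17·161 − 72·38
Thus 38·(-72) ≡ 1 (mod 161); reducing, -72 mod 161 = 89.

89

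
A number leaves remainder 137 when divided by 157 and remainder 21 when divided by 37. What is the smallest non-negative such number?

Write x = 137 + 157·k. Then 157·k ≡ 21 − 137 ≡ 32 (mod 37).
Need 157⁻¹ mod 37. Extended Euclid on (37, 9):
37 = 4*9 + 1
9 = 9*1 + 0
Back-substitute:
1 = 37 − 4·9
157⁻¹ ≡ 33 (mod 37), so k ≡ 33·32 ≡ 20 (mod 37).
x = 137 + 157·20 = 3277.

3277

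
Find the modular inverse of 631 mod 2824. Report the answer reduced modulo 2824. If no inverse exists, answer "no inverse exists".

gcd(2824, 631) by repeated division:
2824 = 4*631 + 300
631 = 2*300 + 31
300 = 9*31 + 21
31 = 1*21 + 10
21 = 2*10 + 1
10 = 10*1 + 0
The gcd is 1. Working backward:
1 = 21 − 2·10
1 = −2·31 + 3·21
1 = 3·300 − 29·31
1 = −29·631 + 61·300
1 = 61·2824 − 273·631
So 631·(-273) ≡ 1 (mod 2824), and -273 ≡ 2551 (mod 2824).

2551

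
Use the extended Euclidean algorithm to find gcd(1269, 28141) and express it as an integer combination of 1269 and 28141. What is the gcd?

1

Apply Euclid's algorithm to 28141 and 1269:
28141 = 22×1269 + 223
1269 = 5×223 + 154
223 = 1×154 + 69
154 = 2×69 + 16
69 = 4×16 + 5
16 = 3×5 + 1
5 = 5×1 + 0
gcd(1269, 28141) = 1.
Working backward:
1 = 16 − 3·5
1 = −3·69 + 13·16
1 = 13·154 − 29·69
1 = −29·223 + 42·154
1 = 42·1269 − 239·223
1 = −239·28141 + 5300·1269
So 1 = (-239)·28141 + (5300)·1269.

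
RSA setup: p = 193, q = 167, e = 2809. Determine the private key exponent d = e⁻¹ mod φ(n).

28105

φ(n) = (p−1)(q−1) = 192·166 = 31872.
Need d with 2809·d ≡ 1 (mod 31872). Apply the extended Euclidean algorithm:
31872 = 11·2809 + 973
2809 = 2·973 + 863
973 = 1·863 + 110
863 = 7·110 + 93
110 = 1·93 + 17
93 = 5·17 + 8
17 = 2·8 + 1
8 = 8·1 + 0
Back-substitute:
1 = 17 − 2·8
1 = −2·93 + 11·17
1 = 11·110 − 13·93
1 = −13·863 + 102·110
1 = 102·973 − 115·863
1 = −115·2809 + 332·973
1 = 332·31872 − 3767·2809
So 2809·(-3767) ≡ 1 (mod 31872), hence d ≡ -3767 ≡ 28105 (mod 31872).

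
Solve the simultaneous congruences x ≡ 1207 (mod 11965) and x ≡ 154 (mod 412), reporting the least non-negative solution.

419982

Write x = 1207 + 11965·k. Then 11965·k ≡ 154 − 1207 ≡ 183 (mod 412).
Need 11965⁻¹ mod 412. Extended Euclid on (412, 17):
412 = 24*17 + 4
17 = 4*4 + 1
4 = 4*1 + 0
Back-substitute:
1 = 17 − 4·4
1 = −4·412 + 97·17
11965⁻¹ ≡ 97 (mod 412), so k ≡ 97·183 ≡ 35 (mod 412).
x = 1207 + 11965·35 = 419982.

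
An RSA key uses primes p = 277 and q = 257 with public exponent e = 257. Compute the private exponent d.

φ(n) = (p−1)(q−1) = 276·256 = 70656.
Need d with 257·d ≡ 1 (mod 70656). Apply the extended Euclidean algorithm:
70656 = 274*257 + 238
257 = 1*238 + 19
238 = 12*19 + 10
19 = 1*10 + 9
10 = 1*9 + 1
9 = 9*1 + 0
Back-substitute:
1 = 10 − 9
1 = −19 + 2·10
1 = 2·238 − 25·19
1 = −25·257 + 27·238
1 = 27·70656 − 7423·257
So 257·(-7423) ≡ 1 (mod 70656), hence d ≡ -7423 ≡ 63233 (mod 70656).

63233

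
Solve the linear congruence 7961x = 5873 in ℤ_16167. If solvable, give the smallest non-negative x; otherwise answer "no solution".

First find gcd(7961, 16167):
16167 = 2·7961 + 245
7961 = 32·245 + 121
245 = 2·121 + 3
121 = 40·3 + 1
3 = 3·1 + 0
gcd = 1, so a unique solution mod 16167 exists.
Back-substitute for the Bézout coefficients:
1 = 121 − 40·3
1 = −40·245 + 81·121
1 = 81·7961 − 2632·245
1 = −2632·16167 + 5345·7961
So 7961·(5345) ≡ 1 (mod 16167), giving 7961⁻¹ ≡ 5345.
x ≡ 7961⁻¹·5873 ≡ 5345·5873 ≡ 11038 (mod 16167).

11038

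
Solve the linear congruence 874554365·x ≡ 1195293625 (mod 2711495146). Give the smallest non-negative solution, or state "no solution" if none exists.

First find gcd(874554365, 2711495146):
2711495146 = 3·874554365 + 87832051
874554365 = 9·87832051 + 84065906
87832051 = 1·84065906 + 3766145
84065906 = 22·3766145 + 1210716
3766145 = 3·1210716 + 133997
1210716 = 9·133997 + 4743
133997 = 28·4743 + 1193
4743 = 3·1193 + 1164
1193 = 1·1164 + 29
1164 = 40·29 + 4
29 = 7·4 + 1
4 = 4·1 + 0
gcd = 1, so a unique solution mod 2711495146 exists.
Back-substitute for the Bézout coefficients:
1 = 29 − 7·4
1 = −7·1164 + 281·29
1 = 281·1193 − 288·1164
1 = −288·4743 + 1145·1193
1 = 1145·133997 − 32348·4743
1 = −32348·1210716 + 292277·133997
1 = 292277·3766145 − 909179·1210716
1 = −909179·84065906 + 20294215·3766145
1 = 20294215·87832051 − 21203394·84065906
1 = −21203394·874554365 + 211124761·87832051
1 = 211124761·2711495146 − 654577677·874554365
So 874554365·(-654577677) ≡ 1 (mod 2711495146), giving 874554365⁻¹ ≡ 2056917469.
x ≡ 874554365⁻¹·1195293625 ≡ 2056917469·1195293625 ≡ 1938911735 (mod 2711495146).

1938911735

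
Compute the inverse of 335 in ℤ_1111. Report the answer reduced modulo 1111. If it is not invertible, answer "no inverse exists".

Apply the Euclidean algorithm to 1111 and 335:
1111 = 3×335 + 106
335 = 3×106 + 17
106 = 6×17 + 4
17 = 4×4 + 1
4 = 4×1 + 0
The gcd is 1. Working backward:
1 = 17 − 4·4
1 = −4·106 + 25·17
1 = 25·335 − 79·106
1 = −79·1111 + 262·335
So 335·262 ≡ 1 (mod 1111).

262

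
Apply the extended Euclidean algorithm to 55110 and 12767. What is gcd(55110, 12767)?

Repeated division:
55110 = 4×12767 + 4042
12767 = 3×4042 + 641
4042 = 6×641 + 196
641 = 3×196 + 53
196 = 3×53 + 37
53 = 1×37 + 16
37 = 2×16 + 5
16 = 3×5 + 1
5 = 5×1 + 0
gcd(55110, 12767) = 1.
Working backward:
1 = 16 − 3·5
1 = −3·37 + 7·16
1 = 7·53 − 10·37
1 = −10·196 + 37·53
1 = 37·641 − 121·196
1 = −121·4042 + 763·641
1 = 763·12767 − 2410·4042
1 = −2410·55110 + 10403·12767
So 1 = (-2410)·55110 + (10403)·12767.

1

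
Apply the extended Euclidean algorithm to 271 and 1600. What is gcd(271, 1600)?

Repeated division:
1600 = 5×271 + 245
271 = 1×245 + 26
245 = 9×26 + 11
26 = 2×11 + 4
11 = 2×4 + 3
4 = 1×3 + 1
3 = 3×1 + 0
gcd(271, 1600) = 1.
Back-substituting:
1 = 4 − 3
1 = −11 + 3·4
1 = 3·26 − 7·11
1 = −7·245 + 66·26
1 = 66·271 − 73·245
1 = −73·1600 + 431·271
So 1 = (-73)·1600 + (431)·271.

1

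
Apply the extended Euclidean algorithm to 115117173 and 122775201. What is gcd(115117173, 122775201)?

9

Repeated division:
122775201 = 1·115117173 + 7658028
115117173 = 15·7658028 + 246753
7658028 = 31·246753 + 8685
246753 = 28·8685 + 3573
8685 = 2·3573 + 1539
3573 = 2·1539 + 495
1539 = 3·495 + 54
495 = 9·54 + 9
54 = 6·9 + 0
gcd(115117173, 122775201) = 9.
Back-substituting:
9 = 495 − 9·54
9 = −9·1539 + 28·495
9 = 28·3573 − 65·1539
9 = −65·8685 + 158·3573
9 = 158·246753 − 4489·8685
9 = −4489·7658028 + 139317·246753
9 = 139317·115117173 − 2094244·7658028
9 = −2094244·122775201 + 2233561·115117173
So 9 = (-2094244)·122775201 + (2233561)·115117173.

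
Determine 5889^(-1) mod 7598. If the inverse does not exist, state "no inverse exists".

5873

gcd(7598, 5889) by repeated division:
7598 = 1*5889 + 1709
5889 = 3*1709 + 762
1709 = 2*762 + 185
762 = 4*185 + 22
185 = 8*22 + 9
22 = 2*9 + 4
9 = 2*4 + 1
4 = 4*1 + 0
The gcd is 1. Working backward:
1 = 9 − 2·4
1 = −2·22 + 5·9
1 = 5·185 − 42·22
1 = −42·762 + 173·185
1 = 173·1709 − 388·762
1 = −388·5889 + 1337·1709
1 = 1337·7598 − 1725·5889
Hence 5889⁻¹ ≡ -1725 ≡ 5873 (mod 7598).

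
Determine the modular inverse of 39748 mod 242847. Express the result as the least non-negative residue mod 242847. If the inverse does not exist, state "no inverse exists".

23956

gcd(242847, 39748) by repeated division:
242847 = 6·39748 + 4359
39748 = 9·4359 + 517
4359 = 8·517 + 223
517 = 2·223 + 71
223 = 3·71 + 10
71 = 7·10 + 1
10 = 10·1 + 0
Since gcd(39748, 242847) = 1, back-substitute to write 1 as a combination:
1 = 71 − 7·10
1 = −7·223 + 22·71
1 = 22·517 − 51·223
1 = −51·4359 + 430·517
1 = 430·39748 − 3921·4359
1 = −3921·242847 + 23956·39748
So 39748·23956 ≡ 1 (mod 242847).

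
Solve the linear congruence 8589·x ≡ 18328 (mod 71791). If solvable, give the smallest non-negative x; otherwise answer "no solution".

19678

First find gcd(8589, 71791):
71791 = 8×8589 + 3079
8589 = 2×3079 + 2431
3079 = 1×2431 + 648
2431 = 3×648 + 487
648 = 1×487 + 161
487 = 3×161 + 4
161 = 40×4 + 1
4 = 4×1 + 0
gcd = 1, so a unique solution mod 71791 exists.
Back-substitute for the Bézout coefficients:
1 = 161 − 40·4
1 = −40·487 + 121·161
1 = 121·648 − 161·487
1 = −161·2431 + 604·648
1 = 604·3079 − 765·2431
1 = −765·8589 + 2134·3079
1 = 2134·71791 − 17837·8589
So 8589·(-17837) ≡ 1 (mod 71791), giving 8589⁻¹ ≡ 53954.
x ≡ 8589⁻¹·18328 ≡ 53954·18328 ≡ 19678 (mod 71791).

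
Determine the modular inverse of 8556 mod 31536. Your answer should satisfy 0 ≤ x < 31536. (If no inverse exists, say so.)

no inverse exists

Compute gcd(8556, 31536):
31536 = 3×8556 + 5868
8556 = 1×5868 + 2688
5868 = 2×2688 + 492
2688 = 5×492 + 228
492 = 2×228 + 36
228 = 6×36 + 12
36 = 3×12 + 0
Since gcd = 12 > 1, 8556 is not a unit mod 31536.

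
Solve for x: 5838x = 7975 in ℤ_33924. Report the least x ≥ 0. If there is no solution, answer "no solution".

gcd(5838, 33924):
33924 = 5×5838 + 4734
5838 = 1×4734 + 1104
4734 = 4×1104 + 318
1104 = 3×318 + 150
318 = 2×150 + 18
150 = 8×18 + 6
18 = 3×6 + 0
gcd = 6, but 6 ∤ 7975, so the congruence has no solution.

no solution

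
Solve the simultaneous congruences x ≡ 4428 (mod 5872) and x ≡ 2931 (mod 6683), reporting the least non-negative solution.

Write x = 4428 + 5872·k. Then 5872·k ≡ 2931 − 4428 ≡ 5186 (mod 6683).
Need 5872⁻¹ mod 6683. Extended Euclid on (6683, 5872):
6683 = 1×5872 + 811
5872 = 7×811 + 195
811 = 4×195 + 31
195 = 6×31 + 9
31 = 3×9 + 4
9 = 2×4 + 1
4 = 4×1 + 0
Back-substitute:
1 = 9 − 2·4
1 = −2·31 + 7·9
1 = 7·195 − 44·31
1 = −44·811 + 183·195
1 = 183·5872 − 1325·811
1 = −1325·6683 + 1508·5872
5872⁻¹ ≡ 1508 (mod 6683), so k ≡ 1508·5186 ≡ 1378 (mod 6683).
x = 4428 + 5872·1378 = 8096044.

8096044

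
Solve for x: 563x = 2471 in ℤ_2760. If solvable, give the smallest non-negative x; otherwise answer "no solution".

First find gcd(563, 2760):
2760 = 4*563 + 508
563 = 1*508 + 55
508 = 9*55 + 13
55 = 4*13 + 3
13 = 4*3 + 1
3 = 3*1 + 0
gcd = 1, so a unique solution mod 2760 exists.
Back-substitute for the Bézout coefficients:
1 = 13 − 4·3
1 = −4·55 + 17·13
1 = 17·508 − 157·55
1 = −157·563 + 174·508
1 = 174·2760 − 853·563
So 563·(-853) ≡ 1 (mod 2760), giving 563⁻¹ ≡ 1907.
x ≡ 563⁻¹·2471 ≡ 1907·2471 ≡ 877 (mod 2760).

877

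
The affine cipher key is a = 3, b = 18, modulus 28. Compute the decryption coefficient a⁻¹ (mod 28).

19

Run Euclid on (28, 3):
28 = 9·3 + 1
3 = 3·1 + 0
gcd = 1, so the inverse exists. Back-substitute:
1 = 28 − 9·3
Hence 3⁻¹ ≡ -9 ≡ 19 (mod 28).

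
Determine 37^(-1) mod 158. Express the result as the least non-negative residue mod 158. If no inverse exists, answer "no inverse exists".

47

gcd(158, 37) by repeated division:
158 = 4·37 + 10
37 = 3·10 + 7
10 = 1·7 + 3
7 = 2·3 + 1
3 = 3·1 + 0
gcd = 1, so the inverse exists. Back-substitute:
1 = 7 − 2·3
1 = −2·10 + 3·7
1 = 3·37 − 11·10
1 = −11·158 + 47·37
So 37·47 ≡ 1 (mod 158).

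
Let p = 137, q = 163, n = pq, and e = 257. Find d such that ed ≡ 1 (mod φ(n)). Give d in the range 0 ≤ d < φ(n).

21089

φ(n) = (p−1)(q−1) = 136·162 = 22032.
Need d with 257·d ≡ 1 (mod 22032). Apply the extended Euclidean algorithm:
22032 = 85·257 + 187
257 = 1·187 + 70
187 = 2·70 + 47
70 = 1·47 + 23
47 = 2·23 + 1
23 = 23·1 + 0
Back-substitute:
1 = 47 − 2·23
1 = −2·70 + 3·47
1 = 3·187 − 8·70
1 = −8·257 + 11·187
1 = 11·22032 − 943·257
So 257·(-943) ≡ 1 (mod 22032), hence d ≡ -943 ≡ 21089 (mod 22032).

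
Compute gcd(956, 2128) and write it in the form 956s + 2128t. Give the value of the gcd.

Repeated division:
2128 = 2×956 + 216
956 = 4×216 + 92
216 = 2×92 + 32
92 = 2×32 + 28
32 = 1×28 + 4
28 = 7×4 + 0
gcd(956, 2128) = 4.
Express as a combination:
4 = 32 − 28
4 = −92 + 3·32
4 = 3·216 − 7·92
4 = −7·956 + 31·216
4 = 31·2128 − 69·956
So 4 = (31)·2128 + (-69)·956.

4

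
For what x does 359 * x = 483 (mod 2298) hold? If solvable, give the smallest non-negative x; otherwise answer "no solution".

315

First find gcd(359, 2298):
2298 = 6·359 + 144
359 = 2·144 + 71
144 = 2·71 + 2
71 = 35·2 + 1
2 = 2·1 + 0
gcd = 1, so a unique solution mod 2298 exists.
Back-substitute for the Bézout coefficients:
1 = 71 − 35·2
1 = −35·144 + 71·71
1 = 71·359 − 177·144
1 = −177·2298 + 1133·359
So 359·(1133) ≡ 1 (mod 2298), giving 359⁻¹ ≡ 1133.
x ≡ 359⁻¹·483 ≡ 1133·483 ≡ 315 (mod 2298).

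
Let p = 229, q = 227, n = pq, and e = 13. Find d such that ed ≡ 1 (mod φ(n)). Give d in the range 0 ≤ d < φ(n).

φ(n) = (p−1)(q−1) = 228·226 = 51528.
Need d with 13·d ≡ 1 (mod 51528). Apply the extended Euclidean algorithm:
51528 = 3963*13 + 9
13 = 1*9 + 4
9 = 2*4 + 1
4 = 4*1 + 0
Back-substitute:
1 = 9 − 2·4
1 = −2·13 + 3·9
1 = 3·51528 − 11891·13
So 13·(-11891) ≡ 1 (mod 51528), hence d ≡ -11891 ≡ 39637 (mod 51528).

39637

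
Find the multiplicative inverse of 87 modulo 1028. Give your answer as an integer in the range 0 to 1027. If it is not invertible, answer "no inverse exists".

579

Run Euclid on (1028, 87):
1028 = 11*87 + 71
87 = 1*71 + 16
71 = 4*16 + 7
16 = 2*7 + 2
7 = 3*2 + 1
2 = 2*1 + 0
The gcd is 1. Working backward:
1 = 7 − 3·2
1 = −3·16 + 7·7
1 = 7·71 − 31·16
1 = −31·87 + 38·71
1 = 38·1028 − 449·87
Thus 87·(-449) ≡ 1 (mod 1028); reducing, -449 mod 1028 = 579.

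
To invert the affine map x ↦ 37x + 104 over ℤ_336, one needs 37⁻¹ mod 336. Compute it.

109

Apply the Euclidean algorithm to 336 and 37:
336 = 9·37 + 3
37 = 12·3 + 1
3 = 3·1 + 0
Since gcd(37, 336) = 1, back-substitute to write 1 as a combination:
1 = 37 − 12·3
1 = −12·336 + 109·37
So 37·109 ≡ 1 (mod 336).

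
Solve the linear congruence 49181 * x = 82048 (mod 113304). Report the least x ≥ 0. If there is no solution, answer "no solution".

21752

First find gcd(49181, 113304):
113304 = 2×49181 + 14942
49181 = 3×14942 + 4355
14942 = 3×4355 + 1877
4355 = 2×1877 + 601
1877 = 3×601 + 74
601 = 8×74 + 9
74 = 8×9 + 2
9 = 4×2 + 1
2 = 2×1 + 0
gcd = 1, so a unique solution mod 113304 exists.
Back-substitute for the Bézout coefficients:
1 = 9 − 4·2
1 = −4·74 + 33·9
1 = 33·601 − 268·74
1 = −268·1877 + 837·601
1 = 837·4355 − 1942·1877
1 = −1942·14942 + 6663·4355
1 = 6663·49181 − 21931·14942
1 = −21931·113304 + 50525·49181
So 49181·(50525) ≡ 1 (mod 113304), giving 49181⁻¹ ≡ 50525.
x ≡ 49181⁻¹·82048 ≡ 50525·82048 ≡ 21752 (mod 113304).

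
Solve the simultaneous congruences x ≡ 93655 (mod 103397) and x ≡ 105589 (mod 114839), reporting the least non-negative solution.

8729592174

Write x = 93655 + 103397·k. Then 103397·k ≡ 105589 − 93655 ≡ 11934 (mod 114839).
Need 103397⁻¹ mod 114839. Extended Euclid on (114839, 103397):
114839 = 1*103397 + 11442
103397 = 9*11442 + 419
11442 = 27*419 + 129
419 = 3*129 + 32
129 = 4*32 + 1
32 = 32*1 + 0
Back-substitute:
1 = 129 − 4·32
1 = −4·419 + 13·129
1 = 13·11442 − 355·419
1 = −355·103397 + 3208·11442
1 = 3208·114839 − 3563·103397
103397⁻¹ ≡ 111276 (mod 114839), so k ≡ 111276·11934 ≡ 84427 (mod 114839).
x = 93655 + 103397·84427 = 8729592174.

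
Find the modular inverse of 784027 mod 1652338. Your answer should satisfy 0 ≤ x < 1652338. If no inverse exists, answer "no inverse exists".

Apply the Euclidean algorithm to 1652338 and 784027:
1652338 = 2×784027 + 84284
784027 = 9×84284 + 25471
84284 = 3×25471 + 7871
25471 = 3×7871 + 1858
7871 = 4×1858 + 439
1858 = 4×439 + 102
439 = 4×102 + 31
102 = 3×31 + 9
31 = 3×9 + 4
9 = 2×4 + 1
4 = 4×1 + 0
gcd = 1, so the inverse exists. Back-substitute:
1 = 9 − 2·4
1 = −2·31 + 7·9
1 = 7·102 − 23·31
1 = −23·439 + 99·102
1 = 99·1858 − 419·439
1 = −419·7871 + 1775·1858
1 = 1775·25471 − 5744·7871
1 = −5744·84284 + 19007·25471
1 = 19007·784027 − 176807·84284
1 = −176807·1652338 + 372621·784027
So 784027·372621 ≡ 1 (mod 1652338).

372621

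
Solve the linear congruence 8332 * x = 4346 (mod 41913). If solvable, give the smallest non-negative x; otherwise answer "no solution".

First find gcd(8332, 41913):
41913 = 5×8332 + 253
8332 = 32×253 + 236
253 = 1×236 + 17
236 = 13×17 + 15
17 = 1×15 + 2
15 = 7×2 + 1
2 = 2×1 + 0
gcd = 1, so a unique solution mod 41913 exists.
Back-substitute for the Bézout coefficients:
1 = 15 − 7·2
1 = −7·17 + 8·15
1 = 8·236 − 111·17
1 = −111·253 + 119·236
1 = 119·8332 − 3919·253
1 = −3919·41913 + 19714·8332
So 8332·(19714) ≡ 1 (mod 41913), giving 8332⁻¹ ≡ 19714.
x ≡ 8332⁻¹·4346 ≡ 19714·4346 ≡ 6872 (mod 41913).

6872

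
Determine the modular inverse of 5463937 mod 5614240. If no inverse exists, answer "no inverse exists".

Apply the Euclidean algorithm to 5614240 and 5463937:
5614240 = 1·5463937 + 150303
5463937 = 36·150303 + 53029
150303 = 2·53029 + 44245
53029 = 1·44245 + 8784
44245 = 5·8784 + 325
8784 = 27·325 + 9
325 = 36·9 + 1
9 = 9·1 + 0
Since gcd(5463937, 5614240) = 1, back-substitute to write 1 as a combination:
1 = 325 − 36·9
1 = −36·8784 + 973·325
1 = 973·44245 − 4901·8784
1 = −4901·53029 + 5874·44245
1 = 5874·150303 − 16649·53029
1 = −16649·5463937 + 605238·150303
1 = 605238·5614240 − 621887·5463937
Thus 5463937·(-621887) ≡ 1 (mod 5614240); reducing, -621887 mod 5614240 = 4992353.

4992353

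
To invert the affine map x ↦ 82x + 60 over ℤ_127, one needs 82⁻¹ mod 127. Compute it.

Apply the Euclidean algorithm to 127 and 82:
127 = 1×82 + 45
82 = 1×45 + 37
45 = 1×37 + 8
37 = 4×8 + 5
8 = 1×5 + 3
5 = 1×3 + 2
3 = 1×2 + 1
2 = 2×1 + 0
The gcd is 1. Working backward:
1 = 3 − 2
1 = −5 + 2·3
1 = 2·8 − 3·5
1 = −3·37 + 14·8
1 = 14·45 − 17·37
1 = −17·82 + 31·45
1 = 31·127 − 48·82
Hence 82⁻¹ ≡ -48 ≡ 79 (mod 127).

79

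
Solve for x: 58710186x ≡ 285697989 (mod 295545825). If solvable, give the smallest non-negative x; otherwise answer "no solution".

First find gcd(58710186, 295545825):
295545825 = 5*58710186 + 1994895
58710186 = 29*1994895 + 858231
1994895 = 2*858231 + 278433
858231 = 3*278433 + 22932
278433 = 12*22932 + 3249
22932 = 7*3249 + 189
3249 = 17*189 + 36
189 = 5*36 + 9
36 = 4*9 + 0
gcd = 9 and 9 | 285697989, so solutions exist. Divide through by 9: 6523354x ≡ 31744221 (mod 32838425).
Now find 6523354⁻¹ mod 32838425:
32838425 = 5·6523354 + 221655
6523354 = 29·221655 + 95359
221655 = 2·95359 + 30937
95359 = 3·30937 + 2548
30937 = 12·2548 + 361
2548 = 7·361 + 21
361 = 17·21 + 4
21 = 5·4 + 1
4 = 4·1 + 0
Back-substitute:
1 = 21 − 5·4
1 = −5·361 + 86·21
1 = 86·2548 − 607·361
1 = −607·30937 + 7370·2548
1 = 7370·95359 − 22717·30937
1 = −22717·221655 + 52804·95359
1 = 52804·6523354 − 1554033·221655
1 = −1554033·32838425 + 7822969·6523354
So 6523354⁻¹ ≡ 7822969 (mod 32838425).
Then x ≡ 7822969·31744221 ≡ 2596224 (mod 32838425); the smallest non-negative solution is x = 2596224.

2596224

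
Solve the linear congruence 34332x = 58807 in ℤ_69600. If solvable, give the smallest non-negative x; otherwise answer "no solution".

no solution

gcd(34332, 69600):
69600 = 2×34332 + 936
34332 = 36×936 + 636
936 = 1×636 + 300
636 = 2×300 + 36
300 = 8×36 + 12
36 = 3×12 + 0
gcd = 12, but 12 ∤ 58807, so the congruence has no solution.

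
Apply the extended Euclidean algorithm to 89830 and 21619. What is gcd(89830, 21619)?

Euclidean algorithm:
89830 = 4*21619 + 3354
21619 = 6*3354 + 1495
3354 = 2*1495 + 364
1495 = 4*364 + 39
364 = 9*39 + 13
39 = 3*13 + 0
gcd(89830, 21619) = 13.
Working backward:
13 = 364 − 9·39
13 = −9·1495 + 37·364
13 = 37·3354 − 83·1495
13 = −83·21619 + 535·3354
13 = 535·89830 − 2223·21619
So 13 = (535)·89830 + (-2223)·21619.

13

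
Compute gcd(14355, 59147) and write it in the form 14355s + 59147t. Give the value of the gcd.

Repeated division:
59147 = 4*14355 + 1727
14355 = 8*1727 + 539
1727 = 3*539 + 110
539 = 4*110 + 99
110 = 1*99 + 11
99 = 9*11 + 0
gcd(14355, 59147) = 11.
Back-substituting:
11 = 110 − 99
11 = −539 + 5·110
11 = 5·1727 − 16·539
11 = −16·14355 + 133·1727
11 = 133·59147 − 548·14355
So 11 = (133)·59147 + (-548)·14355.

11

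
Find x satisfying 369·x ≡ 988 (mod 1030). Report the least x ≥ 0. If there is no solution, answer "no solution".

First find gcd(369, 1030):
1030 = 2*369 + 292
369 = 1*292 + 77
292 = 3*77 + 61
77 = 1*61 + 16
61 = 3*16 + 13
16 = 1*13 + 3
13 = 4*3 + 1
3 = 3*1 + 0
gcd = 1, so a unique solution mod 1030 exists.
Back-substitute for the Bézout coefficients:
1 = 13 − 4·3
1 = −4·16 + 5·13
1 = 5·61 − 19·16
1 = −19·77 + 24·61
1 = 24·292 − 91·77
1 = −91·369 + 115·292
1 = 115·1030 − 321·369
So 369·(-321) ≡ 1 (mod 1030), giving 369⁻¹ ≡ 709.
x ≡ 369⁻¹·988 ≡ 709·988 ≡ 92 (mod 1030).

92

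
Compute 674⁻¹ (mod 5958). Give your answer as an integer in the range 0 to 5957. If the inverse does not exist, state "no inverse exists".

Compute gcd(674, 5958):
5958 = 8*674 + 566
674 = 1*566 + 108
566 = 5*108 + 26
108 = 4*26 + 4
26 = 6*4 + 2
4 = 2*2 + 0
Since gcd = 2 > 1, 674 is not a unit mod 5958.

no inverse exists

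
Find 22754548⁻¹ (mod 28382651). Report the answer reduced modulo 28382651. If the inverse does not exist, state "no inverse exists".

gcd(28382651, 22754548) by repeated division:
28382651 = 1×22754548 + 5628103
22754548 = 4×5628103 + 242136
5628103 = 23×242136 + 58975
242136 = 4×58975 + 6236
58975 = 9×6236 + 2851
6236 = 2×2851 + 534
2851 = 5×534 + 181
534 = 2×181 + 172
181 = 1×172 + 9
172 = 19×9 + 1
9 = 9×1 + 0
Since gcd(22754548, 28382651) = 1, back-substitute to write 1 as a combination:
1 = 172 − 19·9
1 = −19·181 + 20·172
1 = 20·534 − 59·181
1 = −59·2851 + 315·534
1 = 315·6236 − 689·2851
1 = −689·58975 + 6516·6236
1 = 6516·242136 − 26753·58975
1 = −26753·5628103 + 621835·242136
1 = 621835·22754548 − 2514093·5628103
1 = −2514093·28382651 + 3135928·22754548
So 22754548·3135928 ≡ 1 (mod 28382651).

3135928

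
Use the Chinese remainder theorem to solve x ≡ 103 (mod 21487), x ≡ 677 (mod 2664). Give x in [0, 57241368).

27546437

Write x = 103 + 21487·k. Then 21487·k ≡ 677 − 103 ≡ 574 (mod 2664).
Need 21487⁻¹ mod 2664. Extended Euclid on (2664, 175):
2664 = 15*175 + 39
175 = 4*39 + 19
39 = 2*19 + 1
19 = 19*1 + 0
Back-substitute:
1 = 39 − 2·19
1 = −2·175 + 9·39
1 = 9·2664 − 137·175
21487⁻¹ ≡ 2527 (mod 2664), so k ≡ 2527·574 ≡ 1282 (mod 2664).
x = 103 + 21487·1282 = 27546437.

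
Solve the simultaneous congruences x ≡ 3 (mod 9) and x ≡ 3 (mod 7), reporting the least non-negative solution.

Write x = 3 + 9·k. Then 9·k ≡ 3 − 3 ≡ 0 (mod 7).
Need 9⁻¹ mod 7. Extended Euclid on (7, 2):
7 = 3×2 + 1
2 = 2×1 + 0
Back-substitute:
1 = 7 − 3·2
9⁻¹ ≡ 4 (mod 7), so k ≡ 4·0 ≡ 0 (mod 7).
x = 3 + 9·0 = 3.

3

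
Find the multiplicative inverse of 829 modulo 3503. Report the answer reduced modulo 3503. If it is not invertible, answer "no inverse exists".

Apply the Euclidean algorithm to 3503 and 829:
3503 = 4×829 + 187
829 = 4×187 + 81
187 = 2×81 + 25
81 = 3×25 + 6
25 = 4×6 + 1
6 = 6×1 + 0
gcd = 1, so the inverse exists. Back-substitute:
1 = 25 − 4·6
1 = −4·81 + 13·25
1 = 13·187 − 30·81
1 = −30·829 + 133·187
1 = 133·3503 − 562·829
Thus 829·(-562) ≡ 1 (mod 3503); reducing, -562 mod 3503 = 2941.

2941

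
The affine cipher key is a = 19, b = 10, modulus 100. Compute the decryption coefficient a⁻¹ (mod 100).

Run Euclid on (100, 19):
100 = 5·19 + 5
19 = 3·5 + 4
5 = 1·4 + 1
4 = 4·1 + 0
Since gcd(19, 100) = 1, back-substitute to write 1 as a combination:
1 = 5 − 4
1 = −19 + 4·5
1 = 4·100 − 21·19
So 19·(-21) ≡ 1 (mod 100), and -21 ≡ 79 (mod 100).

79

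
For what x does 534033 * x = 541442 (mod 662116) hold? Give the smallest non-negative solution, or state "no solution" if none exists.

38782

First find gcd(534033, 662116):
662116 = 1*534033 + 128083
534033 = 4*128083 + 21701
128083 = 5*21701 + 19578
21701 = 1*19578 + 2123
19578 = 9*2123 + 471
2123 = 4*471 + 239
471 = 1*239 + 232
239 = 1*232 + 7
232 = 33*7 + 1
7 = 7*1 + 0
gcd = 1, so a unique solution mod 662116 exists.
Back-substitute for the Bézout coefficients:
1 = 232 − 33·7
1 = −33·239 + 34·232
1 = 34·471 − 67·239
1 = −67·2123 + 302·471
1 = 302·19578 − 2785·2123
1 = −2785·21701 + 3087·19578
1 = 3087·128083 − 18220·21701
1 = −18220·534033 + 75967·128083
1 = 75967·662116 − 94187·534033
So 534033·(-94187) ≡ 1 (mod 662116), giving 534033⁻¹ ≡ 567929.
x ≡ 534033⁻¹·541442 ≡ 567929·541442 ≡ 38782 (mod 662116).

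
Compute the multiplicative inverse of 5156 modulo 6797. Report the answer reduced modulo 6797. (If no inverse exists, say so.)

gcd(6797, 5156) by repeated division:
6797 = 1*5156 + 1641
5156 = 3*1641 + 233
1641 = 7*233 + 10
233 = 23*10 + 3
10 = 3*3 + 1
3 = 3*1 + 0
gcd = 1, so the inverse exists. Back-substitute:
1 = 10 − 3·3
1 = −3·233 + 70·10
1 = 70·1641 − 493·233
1 = −493·5156 + 1549·1641
1 = 1549·6797 − 2042·5156
So 5156·(-2042) ≡ 1 (mod 6797), and -2042 ≡ 4755 (mod 6797).

4755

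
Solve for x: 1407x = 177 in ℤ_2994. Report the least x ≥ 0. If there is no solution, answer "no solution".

First find gcd(1407, 2994):
2994 = 2*1407 + 180
1407 = 7*180 + 147
180 = 1*147 + 33
147 = 4*33 + 15
33 = 2*15 + 3
15 = 5*3 + 0
gcd = 3 and 3 | 177, so solutions exist. Divide through by 3: 469x ≡ 59 (mod 998).
Now find 469⁻¹ mod 998:
998 = 2*469 + 60
469 = 7*60 + 49
60 = 1*49 + 11
49 = 4*11 + 5
11 = 2*5 + 1
5 = 5*1 + 0
Back-substitute:
1 = 11 − 2·5
1 = −2·49 + 9·11
1 = 9·60 − 11·49
1 = −11·469 + 86·60
1 = 86·998 − 183·469
So 469·(-183) ≡ 1 (mod 998), i.e. 469⁻¹ ≡ 815.
Then x ≡ 815·59 ≡ 181 (mod 998); the smallest non-negative solution is x = 181.

181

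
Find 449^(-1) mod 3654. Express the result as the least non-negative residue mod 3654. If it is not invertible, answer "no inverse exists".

1709

Extended Euclidean algorithm:
3654 = 8*449 + 62
449 = 7*62 + 15
62 = 4*15 + 2
15 = 7*2 + 1
2 = 2*1 + 0
Since gcd(449, 3654) = 1, back-substitute to write 1 as a combination:
1 = 15 − 7·2
1 = −7·62 + 29·15
1 = 29·449 − 210·62
1 = −210·3654 + 1709·449
So 449·1709 ≡ 1 (mod 3654).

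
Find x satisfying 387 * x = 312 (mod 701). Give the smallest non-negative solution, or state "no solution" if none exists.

First find gcd(387, 701):
701 = 1×387 + 314
387 = 1×314 + 73
314 = 4×73 + 22
73 = 3×22 + 7
22 = 3×7 + 1
7 = 7×1 + 0
gcd = 1, so a unique solution mod 701 exists.
Back-substitute for the Bézout coefficients:
1 = 22 − 3·7
1 = −3·73 + 10·22
1 = 10·314 − 43·73
1 = −43·387 + 53·314
1 = 53·701 − 96·387
So 387·(-96) ≡ 1 (mod 701), giving 387⁻¹ ≡ 605.
x ≡ 387⁻¹·312 ≡ 605·312 ≡ 191 (mod 701).

191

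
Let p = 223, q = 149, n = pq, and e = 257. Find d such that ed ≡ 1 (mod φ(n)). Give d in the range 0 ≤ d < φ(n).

5753

φ(n) = (p−1)(q−1) = 222·148 = 32856.
Need d with 257·d ≡ 1 (mod 32856). Apply the extended Euclidean algorithm:
32856 = 127*257 + 217
257 = 1*217 + 40
217 = 5*40 + 17
40 = 2*17 + 6
17 = 2*6 + 5
6 = 1*5 + 1
5 = 5*1 + 0
Back-substitute:
1 = 6 − 5
1 = −17 + 3·6
1 = 3·40 − 7·17
1 = −7·217 + 38·40
1 = 38·257 − 45·217
1 = −45·32856 + 5753·257
So 257·5753 ≡ 1 (mod 32856), hence d = 5753.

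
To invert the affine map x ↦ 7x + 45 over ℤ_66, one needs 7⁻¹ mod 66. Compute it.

19

gcd(66, 7) by repeated division:
66 = 9×7 + 3
7 = 2×3 + 1
3 = 3×1 + 0
The gcd is 1. Working backward:
1 = 7 − 2·3
1 = −2·66 + 19·7
So 7·19 ≡ 1 (mod 66).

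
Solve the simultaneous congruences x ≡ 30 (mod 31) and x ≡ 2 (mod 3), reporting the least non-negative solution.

Write x = 30 + 31·k. Then 31·k ≡ 2 − 30 ≡ 2 (mod 3).
Need 31⁻¹ mod 3. Extended Euclid on (3, 1):
3 = 3*1 + 0
31⁻¹ ≡ 1 (mod 3), so k ≡ 1·2 ≡ 2 (mod 3).
x = 30 + 31·2 = 92.

92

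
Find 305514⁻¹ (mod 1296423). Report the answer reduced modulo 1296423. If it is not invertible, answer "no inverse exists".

no inverse exists

Compute gcd(305514, 1296423):
1296423 = 4×305514 + 74367
305514 = 4×74367 + 8046
74367 = 9×8046 + 1953
8046 = 4×1953 + 234
1953 = 8×234 + 81
234 = 2×81 + 72
81 = 1×72 + 9
72 = 8×9 + 0
The gcd is 9, not 1, hence no inverse exists.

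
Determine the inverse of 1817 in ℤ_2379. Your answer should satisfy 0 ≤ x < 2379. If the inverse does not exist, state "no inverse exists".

gcd(2379, 1817) by repeated division:
2379 = 1·1817 + 562
1817 = 3·562 + 131
562 = 4·131 + 38
131 = 3·38 + 17
38 = 2·17 + 4
17 = 4·4 + 1
4 = 4·1 + 0
The gcd is 1. Working backward:
1 = 17 − 4·4
1 = −4·38 + 9·17
1 = 9·131 − 31·38
1 = −31·562 + 133·131
1 = 133·1817 − 430·562
1 = −430·2379 + 563·1817
So 1817·563 ≡ 1 (mod 2379).

563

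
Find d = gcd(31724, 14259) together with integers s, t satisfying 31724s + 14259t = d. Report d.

Apply Euclid's algorithm to 31724 and 14259:
31724 = 2×14259 + 3206
14259 = 4×3206 + 1435
3206 = 2×1435 + 336
1435 = 4×336 + 91
336 = 3×91 + 63
91 = 1×63 + 28
63 = 2×28 + 7
28 = 4×7 + 0
gcd(31724, 14259) = 7.
Express as a combination:
7 = 63 − 2·28
7 = −2·91 + 3·63
7 = 3·336 − 11·91
7 = −11·1435 + 47·336
7 = 47·3206 − 105·1435
7 = −105·14259 + 467·3206
7 = 467·31724 − 1039·14259
So 7 = (467)·31724 + (-1039)·14259.

7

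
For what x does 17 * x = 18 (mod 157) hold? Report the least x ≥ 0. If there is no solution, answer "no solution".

First find gcd(17, 157):
157 = 9·17 + 4
17 = 4·4 + 1
4 = 4·1 + 0
gcd = 1, so a unique solution mod 157 exists.
Back-substitute for the Bézout coefficients:
1 = 17 − 4·4
1 = −4·157 + 37·17
So 17·(37) ≡ 1 (mod 157), giving 17⁻¹ ≡ 37.
x ≡ 17⁻¹·18 ≡ 37·18 ≡ 38 (mod 157).

38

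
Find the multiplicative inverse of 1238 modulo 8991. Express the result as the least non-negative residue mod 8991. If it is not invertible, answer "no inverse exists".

Extended Euclidean algorithm:
8991 = 7*1238 + 325
1238 = 3*325 + 263
325 = 1*263 + 62
263 = 4*62 + 15
62 = 4*15 + 2
15 = 7*2 + 1
2 = 2*1 + 0
The gcd is 1. Working backward:
1 = 15 − 7·2
1 = −7·62 + 29·15
1 = 29·263 − 123·62
1 = −123·325 + 152·263
1 = 152·1238 − 579·325
1 = −579·8991 + 4205·1238
So 1238·4205 ≡ 1 (mod 8991).

4205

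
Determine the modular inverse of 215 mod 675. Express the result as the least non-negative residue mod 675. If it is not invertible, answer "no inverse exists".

Compute gcd(215, 675):
675 = 3*215 + 30
215 = 7*30 + 5
30 = 6*5 + 0
gcd(215, 675) = 5 ≠ 1, so 215 has no multiplicative inverse modulo 675.

no inverse exists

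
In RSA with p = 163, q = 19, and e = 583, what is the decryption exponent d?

φ(n) = (p−1)(q−1) = 162·18 = 2916.
Need d with 583·d ≡ 1 (mod 2916). Apply the extended Euclidean algorithm:
2916 = 5×583 + 1
583 = 583×1 + 0
Back-substitute:
1 = 2916 − 5·583
So 583·(-5) ≡ 1 (mod 2916), hence d ≡ -5 ≡ 2911 (mod 2916).

2911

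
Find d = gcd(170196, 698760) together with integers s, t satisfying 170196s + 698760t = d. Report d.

Euclidean algorithm:
698760 = 4·170196 + 17976
170196 = 9·17976 + 8412
17976 = 2·8412 + 1152
8412 = 7·1152 + 348
1152 = 3·348 + 108
348 = 3·108 + 24
108 = 4·24 + 12
24 = 2·12 + 0
gcd(170196, 698760) = 12.
Back-substituting:
12 = 108 − 4·24
12 = −4·348 + 13·108
12 = 13·1152 − 43·348
12 = −43·8412 + 314·1152
12 = 314·17976 − 671·8412
12 = −671·170196 + 6353·17976
12 = 6353·698760 − 26083·170196
So 12 = (6353)·698760 + (-26083)·170196.

12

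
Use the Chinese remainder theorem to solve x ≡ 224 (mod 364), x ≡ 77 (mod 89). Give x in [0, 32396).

Write x = 224 + 364·k. Then 364·k ≡ 77 − 224 ≡ 31 (mod 89).
Need 364⁻¹ mod 89. Extended Euclid on (89, 8):
89 = 11*8 + 1
8 = 8*1 + 0
Back-substitute:
1 = 89 − 11·8
364⁻¹ ≡ 78 (mod 89), so k ≡ 78·31 ≡ 15 (mod 89).
x = 224 + 364·15 = 5684.

5684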